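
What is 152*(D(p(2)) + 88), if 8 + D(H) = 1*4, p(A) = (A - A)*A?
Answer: 12768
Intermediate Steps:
p(A) = 0 (p(A) = 0*A = 0)
D(H) = -4 (D(H) = -8 + 1*4 = -8 + 4 = -4)
152*(D(p(2)) + 88) = 152*(-4 + 88) = 152*84 = 12768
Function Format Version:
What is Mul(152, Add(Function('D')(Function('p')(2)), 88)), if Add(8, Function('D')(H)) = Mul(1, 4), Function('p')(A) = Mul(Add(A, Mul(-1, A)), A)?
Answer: 12768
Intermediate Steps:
Function('p')(A) = 0 (Function('p')(A) = Mul(0, A) = 0)
Function('D')(H) = -4 (Function('D')(H) = Add(-8, Mul(1, 4)) = Add(-8, 4) = -4)
Mul(152, Add(Function('D')(Function('p')(2)), 88)) = Mul(152, Add(-4, 88)) = Mul(152, 84) = 12768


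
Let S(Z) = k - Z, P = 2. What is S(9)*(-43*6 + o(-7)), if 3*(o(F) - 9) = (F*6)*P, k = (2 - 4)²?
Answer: 1385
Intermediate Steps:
k = 4 (k = (-2)² = 4)
o(F) = 9 + 4*F (o(F) = 9 + ((F*6)*2)/3 = 9 + ((6*F)*2)/3 = 9 + (12*F)/3 = 9 + 4*F)
S(Z) = 4 - Z
S(9)*(-43*6 + o(-7)) = (4 - 1*9)*(-43*6 + (9 + 4*(-7))) = (4 - 9)*(-258 + (9 - 28)) = -5*(-258 - 19) = -5*(-277) = 1385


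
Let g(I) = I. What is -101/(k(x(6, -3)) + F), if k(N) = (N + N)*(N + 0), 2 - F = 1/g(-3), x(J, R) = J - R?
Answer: -303/493 ≈ -0.61460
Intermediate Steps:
F = 7/3 (F = 2 - 1/(-3) = 2 - 1*(-1/3) = 2 + 1/3 = 7/3 ≈ 2.3333)
k(N) = 2*N**2 (k(N) = (2*N)*N = 2*N**2)
-101/(k(x(6, -3)) + F) = -101/(2*(6 - 1*(-3))**2 + 7/3) = -101/(2*(6 + 3)**2 + 7/3) = -101/(2*9**2 + 7/3) = -101/(2*81 + 7/3) = -101/(162 + 7/3) = -101/493/3 = -101*3/493 = -303/493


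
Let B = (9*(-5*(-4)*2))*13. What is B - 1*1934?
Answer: 2746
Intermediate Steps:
B = 4680 (B = (9*(20*2))*13 = (9*40)*13 = 360*13 = 4680)
B - 1*1934 = 4680 - 1*1934 = 4680 - 1934 = 2746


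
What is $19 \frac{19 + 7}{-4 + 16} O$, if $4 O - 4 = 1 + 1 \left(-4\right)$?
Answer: $\frac{247}{24} \approx 10.292$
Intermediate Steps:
$O = \frac{1}{4}$ ($O = 1 + \frac{1 + 1 \left(-4\right)}{4} = 1 + \frac{1 - 4}{4} = 1 + \frac{1}{4} \left(-3\right) = 1 - \frac{3}{4} = \frac{1}{4} \approx 0.25$)
$19 \frac{19 + 7}{-4 + 16} O = 19 \frac{19 + 7}{-4 + 16} \cdot \frac{1}{4} = 19 \cdot \frac{26}{12} \cdot \frac{1}{4} = 19 \cdot 26 \cdot \frac{1}{12} \cdot \frac{1}{4} = 19 \cdot \frac{13}{6} \cdot \frac{1}{4} = \frac{247}{6} \cdot \frac{1}{4} = \frac{247}{24}$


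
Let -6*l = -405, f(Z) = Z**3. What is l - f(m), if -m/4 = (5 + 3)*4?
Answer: 4194439/2 ≈ 2.0972e+6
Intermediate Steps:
m = -128 (m = -4*(5 + 3)*4 = -32*4 = -4*32 = -128)
l = 135/2 (l = -1/6*(-405) = 135/2 ≈ 67.500)
l - f(m) = 135/2 - 1*(-128)**3 = 135/2 - 1*(-2097152) = 135/2 + 2097152 = 4194439/2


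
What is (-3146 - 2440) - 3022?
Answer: -8608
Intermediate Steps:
(-3146 - 2440) - 3022 = -5586 - 3022 = -8608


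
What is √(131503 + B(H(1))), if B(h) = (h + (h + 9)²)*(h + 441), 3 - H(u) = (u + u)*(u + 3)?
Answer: √136299 ≈ 369.19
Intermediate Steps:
H(u) = 3 - 2*u*(3 + u) (H(u) = 3 - (u + u)*(u + 3) = 3 - 2*u*(3 + u))
B(h) = (441 + h)*(h + (9 + h)²) (B(h) = (h + (9 + h)²)*(441 + h) = (441 + h)*(h + (9 + h)²))
√(131503 + B(H(1))) = √(131503 + (35721 + (3 - 6*1 - 2*1²)³ + 460*(3 - 6*1 - 2*1²)² + 8460*(3 - 6*1 - 2*1²))) = √(131503 + (35721 + (3 - 6 - 2*1)³ + 460*(3 - 6 - 2*1)² + 8460*(3 - 6 - 2*1))) = √(131503 + (35721 + (3 - 6 - 2)³ + 460*(3 - 6 - 2)² + 8460*(3 - 6 - 2))) = √(131503 + (35721 + (-5)³ + 460*(-5)² + 8460*(-5))) = √(131503 + (35721 - 125 + 460*25 - 42300)) = √(131503 + (35721 - 125 + 11500 - 42300)) = √(131503 + 4796) = √136299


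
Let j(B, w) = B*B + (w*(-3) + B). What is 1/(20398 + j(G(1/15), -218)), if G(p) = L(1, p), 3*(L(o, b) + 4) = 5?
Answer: 9/189496 ≈ 4.7494e-5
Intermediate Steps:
L(o, b) = -7/3 (L(o, b) = -4 + (1/3)*5 = -4 + 5/3 = -7/3)
G(p) = -7/3
j(B, w) = B + B**2 - 3*w (j(B, w) = B**2 + (-3*w + B) = B**2 + (B - 3*w) = B + B**2 - 3*w)
1/(20398 + j(G(1/15), -218)) = 1/(20398 + (-7/3 + (-7/3)**2 - 3*(-218))) = 1/(20398 + (-7/3 + 49/9 + 654)) = 1/(20398 + 5914/9) = 1/(189496/9) = 9/189496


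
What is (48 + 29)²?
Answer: 5929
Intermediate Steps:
(48 + 29)² = 77² = 5929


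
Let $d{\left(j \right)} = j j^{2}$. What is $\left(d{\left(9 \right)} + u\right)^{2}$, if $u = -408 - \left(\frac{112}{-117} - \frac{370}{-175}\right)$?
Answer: $\frac{1715463399049}{16769025} \approx 1.023 \cdot 10^{5}$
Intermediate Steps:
$d{\left(j \right)} = j^{3}$
$u = - \frac{1675498}{4095}$ ($u = -408 - \left(112 \left(- \frac{1}{117}\right) - - \frac{74}{35}\right) = -408 - \left(- \frac{112}{117} + \frac{74}{35}\right) = -408 - \frac{4738}{4095} = - \frac{1675498}{4095} \approx -409.16$)
$\left(d{\left(9 \right)} + u\right)^{2} = \left(9^{3} - \frac{1675498}{4095}\right)^{2} = \left(729 - \frac{1675498}{4095}\right)^{2} = \left(\frac{1309757}{4095}\right)^{2} = \frac{1715463399049}{16769025}$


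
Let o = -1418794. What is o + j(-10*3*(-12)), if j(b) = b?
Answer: -1418434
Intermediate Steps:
o + j(-10*3*(-12)) = -1418794 - 10*3*(-12) = -1418794 - 30*(-12) = -1418794 + 360 = -1418434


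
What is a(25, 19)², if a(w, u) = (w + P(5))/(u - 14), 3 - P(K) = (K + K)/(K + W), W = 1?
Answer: 6241/225 ≈ 27.738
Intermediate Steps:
P(K) = 3 - 2*K/(1 + K) (P(K) = 3 - (K + K)/(K + 1) = 3 - 2*K/(1 + K))
a(w, u) = (4/3 + w)/(-14 + u) (a(w, u) = (w + (3 + 5)/(1 + 5))/(u - 14) = (w + 8/6)/(-14 + u) = (w + (⅙)*8)/(-14 + u) = (w + 4/3)/(-14 + u) = (4/3 + w)/(-14 + u))
a(25, 19)² = ((4/3 + 25)/(-14 + 19))² = ((79/3)/5)² = ((⅕)*(79/3))² = (79/15)² = 6241/225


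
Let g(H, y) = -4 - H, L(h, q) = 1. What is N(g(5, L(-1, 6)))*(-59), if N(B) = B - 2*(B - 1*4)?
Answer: -1003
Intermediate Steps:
N(B) = 8 - B (N(B) = B - 2*(B - 4) = B - 2*(-4 + B) = B + (8 - 2*B) = 8 - B)
N(g(5, L(-1, 6)))*(-59) = (8 - (-4 - 1*5))*(-59) = (8 - (-4 - 5))*(-59) = (8 - 1*(-9))*(-59) = (8 + 9)*(-59) = 17*(-59) = -1003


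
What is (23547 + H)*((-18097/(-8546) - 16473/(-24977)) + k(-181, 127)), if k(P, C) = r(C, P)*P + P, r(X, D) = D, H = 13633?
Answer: 129291701190124330/106726721 ≈ 1.2114e+9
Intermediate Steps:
k(P, C) = P + P**2 (k(P, C) = P*P + P = P**2 + P = P + P**2)
(23547 + H)*((-18097/(-8546) - 16473/(-24977)) + k(-181, 127)) = (23547 + 13633)*((-18097/(-8546) - 16473/(-24977)) - 181*(1 - 181)) = 37180*((-18097*(-1/8546) - 16473*(-1/24977)) - 181*(-180)) = 37180*((18097/8546 + 16473/24977) + 32580) = 37180*(592787027/213453442 + 32580) = 37180*(6954905927387/213453442) = 129291701190124330/106726721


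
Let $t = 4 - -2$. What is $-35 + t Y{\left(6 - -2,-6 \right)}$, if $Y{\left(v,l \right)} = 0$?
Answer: $-35$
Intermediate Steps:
$t = 6$ ($t = 4 + 2 = 6$)
$-35 + t Y{\left(6 - -2,-6 \right)} = -35 + 6 \cdot 0 = -35 + 0 = -35$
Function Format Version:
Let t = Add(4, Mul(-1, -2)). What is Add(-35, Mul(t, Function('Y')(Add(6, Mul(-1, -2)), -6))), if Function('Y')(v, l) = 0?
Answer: -35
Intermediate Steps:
t = 6 (t = Add(4, 2) = 6)
Add(-35, Mul(t, Function('Y')(Add(6, Mul(-1, -2)), -6))) = Add(-35, Mul(6, 0)) = Add(-35, 0) = -35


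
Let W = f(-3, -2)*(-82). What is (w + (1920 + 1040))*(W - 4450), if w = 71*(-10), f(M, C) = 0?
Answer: -10012500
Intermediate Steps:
W = 0 (W = 0*(-82) = 0)
w = -710
(w + (1920 + 1040))*(W - 4450) = (-710 + (1920 + 1040))*(0 - 4450) = (-710 + 2960)*(-4450) = 2250*(-4450) = -10012500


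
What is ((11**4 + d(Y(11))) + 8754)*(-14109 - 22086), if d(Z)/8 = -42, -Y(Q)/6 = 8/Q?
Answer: -834620505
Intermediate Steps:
Y(Q) = -48/Q
d(Z) = -336 (d(Z) = 8*(-42) = -336)
((11**4 + d(Y(11))) + 8754)*(-14109 - 22086) = ((11**4 - 336) + 8754)*(-14109 - 22086) = ((14641 - 336) + 8754)*(-36195) = (14305 + 8754)*(-36195) = 23059*(-36195) = -834620505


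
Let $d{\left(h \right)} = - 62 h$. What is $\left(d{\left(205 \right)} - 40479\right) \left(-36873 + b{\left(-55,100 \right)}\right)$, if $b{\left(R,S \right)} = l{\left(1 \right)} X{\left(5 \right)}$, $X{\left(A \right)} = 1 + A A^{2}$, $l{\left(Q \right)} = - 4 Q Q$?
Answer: $1988045253$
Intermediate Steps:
$l{\left(Q \right)} = - 4 Q^{2}$
$X{\left(A \right)} = 1 + A^{3}$
$b{\left(R,S \right)} = -504$ ($b{\left(R,S \right)} = - 4 \cdot 1^{2} \left(1 + 5^{3}\right) = \left(-4\right) 1 \left(1 + 125\right) = \left(-4\right) 126 = -504$)
$\left(d{\left(205 \right)} - 40479\right) \left(-36873 + b{\left(-55,100 \right)}\right) = \left(\left(-62\right) 205 - 40479\right) \left(-36873 - 504\right) = \left(-12710 - 40479\right) \left(-37377\right) = \left(-53189\right) \left(-37377\right) = 1988045253$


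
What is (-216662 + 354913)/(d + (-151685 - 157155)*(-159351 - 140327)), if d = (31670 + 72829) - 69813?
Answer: 138251/92552588206 ≈ 1.4938e-6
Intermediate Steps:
d = 34686 (d = 104499 - 69813 = 34686)
(-216662 + 354913)/(d + (-151685 - 157155)*(-159351 - 140327)) = (-216662 + 354913)/(34686 + (-151685 - 157155)*(-159351 - 140327)) = 138251/(34686 - 308840*(-299678)) = 138251/(34686 + 92552553520) = 138251/92552588206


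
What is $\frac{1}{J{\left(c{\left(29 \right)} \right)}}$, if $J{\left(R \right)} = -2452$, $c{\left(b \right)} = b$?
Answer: $- \frac{1}{2452} \approx -0.00040783$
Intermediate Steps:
$\frac{1}{J{\left(c{\left(29 \right)} \right)}} = \frac{1}{-2452} = - \frac{1}{2452}$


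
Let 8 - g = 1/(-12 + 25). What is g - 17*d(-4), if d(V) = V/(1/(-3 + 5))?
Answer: 1871/13 ≈ 143.92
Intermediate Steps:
d(V) = 2*V (d(V) = V/(1/2) = V/(½) = V*2 = 2*V)
g = 103/13 (g = 8 - 1/(-12 + 25) = 8 - 1/13 = 103/13 ≈ 7.9231)
g - 17*d(-4) = 103/13 - 34*(-4) = 103/13 - 17*(-8) = 103/13 + 136 = 1871/13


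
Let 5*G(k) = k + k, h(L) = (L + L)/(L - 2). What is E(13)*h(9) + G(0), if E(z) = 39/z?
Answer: 54/7 ≈ 7.7143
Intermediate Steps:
h(L) = 2*L/(-2 + L) (h(L) = (2*L)/(-2 + L) = 2*L/(-2 + L))
G(k) = 2*k/5 (G(k) = (k + k)/5 = (2*k)/5 = 2*k/5)
E(13)*h(9) + G(0) = (39/13)*(2*9/(-2 + 9)) + (⅖)*0 = (39*(1/13))*(2*9/7) + 0 = 3*(2*9*(⅐)) + 0 = 3*(18/7) + 0 = 54/7 + 0 = 54/7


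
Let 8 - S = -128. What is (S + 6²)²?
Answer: 29584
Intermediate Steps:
S = 136 (S = 8 - 1*(-128) = 8 + 128 = 136)
(S + 6²)² = (136 + 6²)² = (136 + 36)² = 172² = 29584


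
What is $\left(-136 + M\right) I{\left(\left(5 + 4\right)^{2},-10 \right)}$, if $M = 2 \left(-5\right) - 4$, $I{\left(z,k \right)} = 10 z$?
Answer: $-121500$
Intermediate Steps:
$M = -14$ ($M = -10 - 4 = -14$)
$\left(-136 + M\right) I{\left(\left(5 + 4\right)^{2},-10 \right)} = \left(-136 - 14\right) 10 \left(5 + 4\right)^{2} = - 150 \cdot 10 \cdot 9^{2} = - 150 \cdot 10 \cdot 81 = \left(-150\right) 810 = -121500$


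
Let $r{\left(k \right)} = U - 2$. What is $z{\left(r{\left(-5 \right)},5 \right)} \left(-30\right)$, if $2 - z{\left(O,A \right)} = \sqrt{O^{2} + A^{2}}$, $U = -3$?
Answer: $-60 + 150 \sqrt{2} \approx 152.13$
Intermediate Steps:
$r{\left(k \right)} = -5$ ($r{\left(k \right)} = -3 - 2 = -5$)
$z{\left(O,A \right)} = 2 - \sqrt{A^{2} + O^{2}}$ ($z{\left(O,A \right)} = 2 - \sqrt{O^{2} + A^{2}} = 2 - \sqrt{A^{2} + O^{2}}$)
$z{\left(r{\left(-5 \right)},5 \right)} \left(-30\right) = \left(2 - \sqrt{5^{2} + \left(-5\right)^{2}}\right) \left(-30\right) = \left(2 - \sqrt{25 + 25}\right) \left(-30\right) = \left(2 - \sqrt{50}\right) \left(-30\right) = \left(2 - 5 \sqrt{2}\right) \left(-30\right) = -60 + 150 \sqrt{2}$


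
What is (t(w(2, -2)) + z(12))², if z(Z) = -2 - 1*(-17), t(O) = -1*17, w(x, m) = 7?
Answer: 4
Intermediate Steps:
t(O) = -17
z(Z) = 15 (z(Z) = -2 + 17 = 15)
(t(w(2, -2)) + z(12))² = (-17 + 15)² = (-2)² = 4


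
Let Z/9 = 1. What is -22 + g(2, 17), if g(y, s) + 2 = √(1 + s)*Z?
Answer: -24 + 27*√2 ≈ 14.184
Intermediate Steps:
Z = 9 (Z = 9*1 = 9)
g(y, s) = -2 + 9*√(1 + s) (g(y, s) = -2 + √(1 + s)*9 = -2 + 9*√(1 + s))
-22 + g(2, 17) = -22 + (-2 + 9*√(1 + 17)) = -22 + (-2 + 9*√18) = -22 + (-2 + 9*(3*√2)) = -22 + (-2 + 27*√2) = -24 + 27*√2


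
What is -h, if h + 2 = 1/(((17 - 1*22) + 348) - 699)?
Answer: 713/356 ≈ 2.0028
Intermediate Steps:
h = -713/356 (h = -2 + 1/(((17 - 1*22) + 348) - 699) = -2 + 1/(((17 - 22) + 348) - 699) = -2 + 1/((-5 + 348) - 699) = -2 + 1/(343 - 699) = -2 + 1/(-356) = -2 - 1/356 = -713/356 ≈ -2.0028)
-h = -1*(-713/356) = 713/356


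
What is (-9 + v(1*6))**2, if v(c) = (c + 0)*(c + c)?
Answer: 3969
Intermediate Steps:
v(c) = 2*c**2 (v(c) = c*(2*c) = 2*c**2)
(-9 + v(1*6))**2 = (-9 + 2*(1*6)**2)**2 = (-9 + 2*6**2)**2 = (-9 + 2*36)**2 = (-9 + 72)**2 = 63**2 = 3969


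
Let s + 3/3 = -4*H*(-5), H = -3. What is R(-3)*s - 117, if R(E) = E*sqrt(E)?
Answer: -117 + 183*I*sqrt(3) ≈ -117.0 + 316.97*I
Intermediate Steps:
s = -61 (s = -1 - 4*(-3)*(-5) = -1 + 12*(-5) = -1 - 60 = -61)
R(E) = E**(3/2)
R(-3)*s - 117 = (-3)**(3/2)*(-61) - 117 = -3*I*sqrt(3)*(-61) - 117 = 183*I*sqrt(3) - 117 = -117 + 183*I*sqrt(3)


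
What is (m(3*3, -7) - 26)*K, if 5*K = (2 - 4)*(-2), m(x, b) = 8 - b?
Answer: -44/5 ≈ -8.8000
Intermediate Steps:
K = 4/5 (K = ((2 - 4)*(-2))/5 = (-2*(-2))/5 = (1/5)*4 = 4/5 ≈ 0.80000)
(m(3*3, -7) - 26)*K = ((8 - 1*(-7)) - 26)*(4/5) = ((8 + 7) - 26)*(4/5) = (15 - 26)*(4/5) = -11*4/5 = -44/5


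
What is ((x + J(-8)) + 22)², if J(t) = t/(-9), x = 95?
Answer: 1125721/81 ≈ 13898.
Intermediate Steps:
J(t) = -t/9 (J(t) = t*(-⅑) = -t/9)
((x + J(-8)) + 22)² = ((95 - ⅑*(-8)) + 22)² = ((95 + 8/9) + 22)² = (863/9 + 22)² = (1061/9)² = 1125721/81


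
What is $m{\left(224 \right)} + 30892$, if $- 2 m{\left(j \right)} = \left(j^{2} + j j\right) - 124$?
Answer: $-19222$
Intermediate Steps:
$m{\left(j \right)} = 62 - j^{2}$ ($m{\left(j \right)} = - \frac{\left(j^{2} + j j\right) - 124}{2} = - \frac{\left(j^{2} + j^{2}\right) - 124}{2} = - \frac{2 j^{2} - 124}{2} = - \frac{-124 + 2 j^{2}}{2} = 62 - j^{2}$)
$m{\left(224 \right)} + 30892 = \left(62 - 224^{2}\right) + 30892 = \left(62 - 50176\right) + 30892 = -50114 + 30892 = -19222$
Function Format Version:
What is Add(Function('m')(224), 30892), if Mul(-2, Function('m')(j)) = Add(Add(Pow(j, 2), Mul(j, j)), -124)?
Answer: -19222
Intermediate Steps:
Function('m')(j) = Add(62, Mul(-1, Pow(j, 2))) (Function('m')(j) = Mul(Rational(-1, 2), Add(Add(Pow(j, 2), Mul(j, j)), -124)) = Mul(Rational(-1, 2), Add(Add(Pow(j, 2), Pow(j, 2)), -124)) = Mul(Rational(-1, 2), Add(Mul(2, Pow(j, 2)), -124)) = Mul(Rational(-1, 2), Add(-124, Mul(2, Pow(j, 2)))) = Add(62, Mul(-1, Pow(j, 2))))
Add(Function('m')(224), 30892) = Add(Add(62, Mul(-1, Pow(224, 2))), 30892) = Add(Add(62, Mul(-1, 50176)), 30892) = Add(Add(62, -50176), 30892) = Add(-50114, 30892) = -19222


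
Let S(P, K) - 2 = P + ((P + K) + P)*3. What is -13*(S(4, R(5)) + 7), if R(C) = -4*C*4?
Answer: 2639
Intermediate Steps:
R(C) = -16*C
S(P, K) = 2 + 3*K + 7*P (S(P, K) = 2 + (P + ((P + K) + P)*3) = 2 + (P + ((K + P) + P)*3) = 2 + (P + (K + 2*P)*3) = 2 + (P + (3*K + 6*P)) = 2 + (3*K + 7*P) = 2 + 3*K + 7*P)
-13*(S(4, R(5)) + 7) = -13*((2 + 3*(-16*5) + 7*4) + 7) = -13*((2 + 3*(-80) + 28) + 7) = -13*((2 - 240 + 28) + 7) = -13*(-210 + 7) = -13*(-203) = 2639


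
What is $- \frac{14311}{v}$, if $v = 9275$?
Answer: $- \frac{14311}{9275} \approx -1.543$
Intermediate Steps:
$- \frac{14311}{v} = - \frac{14311}{9275}$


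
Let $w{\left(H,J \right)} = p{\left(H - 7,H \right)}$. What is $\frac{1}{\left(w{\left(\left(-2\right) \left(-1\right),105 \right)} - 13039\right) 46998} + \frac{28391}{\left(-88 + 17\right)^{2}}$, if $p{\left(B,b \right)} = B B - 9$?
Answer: $\frac{17376852193973}{3085369023114} \approx 5.632$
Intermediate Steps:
$p{\left(B,b \right)} = -9 + B^{2}$ ($p{\left(B,b \right)} = B^{2} - 9 = -9 + B^{2}$)
$w{\left(H,J \right)} = -9 + \left(-7 + H\right)^{2}$ ($w{\left(H,J \right)} = -9 + \left(H - 7\right)^{2} = -9 + \left(-7 + H\right)^{2}$)
$\frac{1}{\left(w{\left(\left(-2\right) \left(-1\right),105 \right)} - 13039\right) 46998} + \frac{28391}{\left(-88 + 17\right)^{2}} = \frac{1}{\left(\left(-9 + \left(-7 - -2\right)^{2}\right) - 13039\right) 46998} + \frac{28391}{\left(-88 + 17\right)^{2}} = \frac{1}{\left(-9 + \left(-7 + 2\right)^{2}\right) - 13039} \cdot \frac{1}{46998} + \frac{28391}{\left(-71\right)^{2}} = \frac{1}{\left(-9 + \left(-5\right)^{2}\right) - 13039} \cdot \frac{1}{46998} + \frac{28391}{5041} = \frac{1}{\left(-9 + 25\right) - 13039} \cdot \frac{1}{46998} + 28391 \cdot \frac{1}{5041} = \frac{1}{16 - 13039} \cdot \frac{1}{46998} + \frac{28391}{5041} = \frac{1}{-13023} \cdot \frac{1}{46998} + \frac{28391}{5041} = \left(- \frac{1}{13023}\right) \frac{1}{46998} + \frac{28391}{5041} = - \frac{1}{612054954} + \frac{28391}{5041} = \frac{17376852193973}{3085369023114}$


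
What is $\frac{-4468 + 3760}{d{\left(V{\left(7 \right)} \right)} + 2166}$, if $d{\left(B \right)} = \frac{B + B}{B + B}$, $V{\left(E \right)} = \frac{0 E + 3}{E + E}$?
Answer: $- \frac{708}{2167} \approx -0.32672$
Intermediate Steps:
$V{\left(E \right)} = \frac{3}{2 E}$ ($V{\left(E \right)} = \frac{0 + 3}{2 E} = 3 \frac{1}{2 E} = \frac{3}{2 E}$)
$d{\left(B \right)} = 1$ ($d{\left(B \right)} = \frac{2 B}{2 B} = 2 B \frac{1}{2 B} = 1$)
$\frac{-4468 + 3760}{d{\left(V{\left(7 \right)} \right)} + 2166} = \frac{-4468 + 3760}{1 + 2166} = - \frac{708}{2167}$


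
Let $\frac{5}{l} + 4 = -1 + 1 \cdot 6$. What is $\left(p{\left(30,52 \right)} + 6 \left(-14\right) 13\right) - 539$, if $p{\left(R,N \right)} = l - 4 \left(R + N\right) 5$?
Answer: $-3266$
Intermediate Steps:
$l = 5$ ($l = \frac{5}{-4 + \left(-1 + 1 \cdot 6\right)} = \frac{5}{-4 + \left(-1 + 6\right)} = \frac{5}{-4 + 5} = \frac{5}{1} = 5 \cdot 1 = 5$)
$p{\left(R,N \right)} = 5 - 20 N - 20 R$ ($p{\left(R,N \right)} = 5 - 4 \left(R + N\right) 5 = 5 - 4 \left(N + R\right) 5 = 5 - 4 \left(5 N + 5 R\right) = 5 - \left(20 N + 20 R\right) = 5 - 20 N - 20 R$)
$\left(p{\left(30,52 \right)} + 6 \left(-14\right) 13\right) - 539 = \left(\left(5 - 1040 - 600\right) + 6 \left(-14\right) 13\right) - 539 = \left(\left(5 - 1040 - 600\right) - 1092\right) - 539 = \left(-1635 - 1092\right) - 539 = -2727 - 539 = -3266$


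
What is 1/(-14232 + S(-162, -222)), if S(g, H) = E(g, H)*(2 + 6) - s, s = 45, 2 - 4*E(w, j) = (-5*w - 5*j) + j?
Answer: -1/17669 ≈ -5.6596e-5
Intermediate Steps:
E(w, j) = ½ + j + 5*w/4 (E(w, j) = ½ - ((-5*w - 5*j) + j)/4 = ½ - ((-5*j - 5*w) + j)/4 = ½ - (-5*w - 4*j)/4 = ½ + (j + 5*w/4) = ½ + j + 5*w/4)
S(g, H) = -41 + 8*H + 10*g (S(g, H) = (½ + H + 5*g/4)*(2 + 6) - 1*45 = (½ + H + 5*g/4)*8 - 45 = (4 + 8*H + 10*g) - 45 = -41 + 8*H + 10*g)
1/(-14232 + S(-162, -222)) = 1/(-14232 + (-41 + 8*(-222) + 10*(-162))) = 1/(-14232 + (-41 - 1776 - 1620)) = 1/(-14232 - 3437) = 1/(-17669) = -1/17669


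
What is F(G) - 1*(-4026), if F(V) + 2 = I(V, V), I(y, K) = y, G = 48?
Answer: 4072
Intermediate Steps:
F(V) = -2 + V
F(G) - 1*(-4026) = (-2 + 48) - 1*(-4026) = 46 + 4026 = 4072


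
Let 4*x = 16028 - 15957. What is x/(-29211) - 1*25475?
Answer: -2976600971/116844 ≈ -25475.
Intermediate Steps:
x = 71/4 (x = (16028 - 15957)/4 = (¼)*71 = 71/4 ≈ 17.750)
x/(-29211) - 1*25475 = (71/4)/(-29211) - 1*25475 = (71/4)*(-1/29211) - 25475 = -71/116844 - 25475 = -2976600971/116844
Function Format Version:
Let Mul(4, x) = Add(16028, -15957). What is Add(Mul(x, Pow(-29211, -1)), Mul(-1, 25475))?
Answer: Rational(-2976600971, 116844) ≈ -25475.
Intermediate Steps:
x = Rational(71, 4) (x = Mul(Rational(1, 4), Add(16028, -15957)) = Mul(Rational(1, 4), 71) = Rational(71, 4) ≈ 17.750)
Add(Mul(x, Pow(-29211, -1)), Mul(-1, 25475)) = Add(Mul(Rational(71, 4), Pow(-29211, -1)), Mul(-1, 25475)) = Add(Mul(Rational(71, 4), Rational(-1, 29211)), -25475) = Add(Rational(-71, 116844), -25475) = Rational(-2976600971, 116844)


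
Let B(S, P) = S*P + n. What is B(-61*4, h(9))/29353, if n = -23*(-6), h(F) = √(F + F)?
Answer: 138/29353 - 732*√2/29353 ≈ -0.030566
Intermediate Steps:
h(F) = √2*√F (h(F) = √(2*F) = √2*√F)
n = 138
B(S, P) = 138 + P*S (B(S, P) = S*P + 138 = P*S + 138 = 138 + P*S)
B(-61*4, h(9))/29353 = (138 + (√2*√9)*(-61*4))/29353 = (138 + (√2*3)*(-244))*(1/29353) = (138 + (3*√2)*(-244))*(1/29353) = (138 - 732*√2)*(1/29353) = 138/29353 - 732*√2/29353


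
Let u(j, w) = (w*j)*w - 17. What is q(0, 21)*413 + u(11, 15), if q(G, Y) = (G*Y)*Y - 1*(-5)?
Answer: 4523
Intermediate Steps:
u(j, w) = -17 + j*w² (u(j, w) = (j*w)*w - 17 = j*w² - 17 = -17 + j*w²)
q(G, Y) = 5 + G*Y² (q(G, Y) = G*Y² + 5 = 5 + G*Y²)
q(0, 21)*413 + u(11, 15) = (5 + 0*21²)*413 + (-17 + 11*15²) = (5 + 0*441)*413 + (-17 + 11*225) = (5 + 0)*413 + (-17 + 2475) = 5*413 + 2458 = 2065 + 2458 = 4523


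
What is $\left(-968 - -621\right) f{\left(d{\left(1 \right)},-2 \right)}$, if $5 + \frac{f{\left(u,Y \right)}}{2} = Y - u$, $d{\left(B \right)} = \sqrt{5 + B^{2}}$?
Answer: $4858 + 694 \sqrt{6} \approx 6557.9$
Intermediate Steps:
$f{\left(u,Y \right)} = -10 - 2 u + 2 Y$ ($f{\left(u,Y \right)} = -10 + 2 \left(Y - u\right) = -10 + \left(- 2 u + 2 Y\right) = -10 - 2 u + 2 Y$)
$\left(-968 - -621\right) f{\left(d{\left(1 \right)},-2 \right)} = \left(-968 - -621\right) \left(-10 - 2 \sqrt{5 + 1^{2}} + 2 \left(-2\right)\right) = \left(-968 + 621\right) \left(-10 - 2 \sqrt{5 + 1} - 4\right) = - 347 \left(-10 - 2 \sqrt{6} - 4\right) = - 347 \left(-14 - 2 \sqrt{6}\right) = 4858 + 694 \sqrt{6}$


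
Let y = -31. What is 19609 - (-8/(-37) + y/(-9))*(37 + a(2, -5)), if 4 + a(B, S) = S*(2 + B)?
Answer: 6513950/333 ≈ 19561.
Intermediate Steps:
a(B, S) = -4 + S*(2 + B)
19609 - (-8/(-37) + y/(-9))*(37 + a(2, -5)) = 19609 - (-8/(-37) - 31/(-9))*(37 + (-4 + 2*(-5) + 2*(-5))) = 19609 - (-8*(-1/37) - 31*(-⅑))*(37 + (-4 - 10 - 10)) = 19609 - (8/37 + 31/9)*(37 - 24) = 19609 - 1219*13/333 = 19609 - 1*15847/333 = 19609 - 15847/333 = 6513950/333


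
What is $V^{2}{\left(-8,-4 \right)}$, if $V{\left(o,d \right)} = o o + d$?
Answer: $3600$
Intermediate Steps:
$V{\left(o,d \right)} = d + o^{2}$ ($V{\left(o,d \right)} = o^{2} + d = d + o^{2}$)
$V^{2}{\left(-8,-4 \right)} = \left(-4 + \left(-8\right)^{2}\right)^{2} = \left(-4 + 64\right)^{2} = 60^{2} = 3600$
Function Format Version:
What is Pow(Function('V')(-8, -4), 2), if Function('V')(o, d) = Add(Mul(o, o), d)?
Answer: 3600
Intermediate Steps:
Function('V')(o, d) = Add(d, Pow(o, 2)) (Function('V')(o, d) = Add(Pow(o, 2), d) = Add(d, Pow(o, 2)))
Pow(Function('V')(-8, -4), 2) = Pow(Add(-4, Pow(-8, 2)), 2) = Pow(Add(-4, 64), 2) = Pow(60, 2) = 3600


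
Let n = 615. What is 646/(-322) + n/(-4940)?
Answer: -338927/159068 ≈ -2.1307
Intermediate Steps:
646/(-322) + n/(-4940) = 646/(-322) + 615/(-4940) = 646*(-1/322) + 615*(-1/4940) = -323/161 - 123/988 = -338927/159068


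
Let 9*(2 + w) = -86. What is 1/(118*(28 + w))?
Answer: 9/17464 ≈ 0.00051535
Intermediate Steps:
w = -104/9 (w = -2 + (⅑)*(-86) = -2 - 86/9 = -104/9 ≈ -11.556)
1/(118*(28 + w)) = 1/(118*(28 - 104/9)) = 1/(118*(148/9)) = 1/(17464/9) = 9/17464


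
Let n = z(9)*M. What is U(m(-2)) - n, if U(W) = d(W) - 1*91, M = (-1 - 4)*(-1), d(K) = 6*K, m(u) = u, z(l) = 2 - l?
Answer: -68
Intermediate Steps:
M = 5 (M = -5*(-1) = 5)
n = -35 (n = (2 - 1*9)*5 = (2 - 9)*5 = -7*5 = -35)
U(W) = -91 + 6*W (U(W) = 6*W - 1*91 = 6*W - 91 = -91 + 6*W)
U(m(-2)) - n = (-91 + 6*(-2)) - 1*(-35) = (-91 - 12) + 35 = -103 + 35 = -68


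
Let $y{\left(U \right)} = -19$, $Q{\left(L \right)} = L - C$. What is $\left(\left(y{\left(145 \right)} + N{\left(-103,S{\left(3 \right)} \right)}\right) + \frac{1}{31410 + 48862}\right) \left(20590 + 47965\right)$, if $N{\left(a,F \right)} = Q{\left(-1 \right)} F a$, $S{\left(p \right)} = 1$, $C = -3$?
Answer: $- \frac{1238185497445}{80272} \approx -1.5425 \cdot 10^{7}$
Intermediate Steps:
$Q{\left(L \right)} = 3 + L$ ($Q{\left(L \right)} = L - -3 = L + 3 = 3 + L$)
$N{\left(a,F \right)} = 2 F a$ ($N{\left(a,F \right)} = \left(3 - 1\right) F a = 2 F a$)
$\left(\left(y{\left(145 \right)} + N{\left(-103,S{\left(3 \right)} \right)}\right) + \frac{1}{31410 + 48862}\right) \left(20590 + 47965\right) = \left(\left(-19 + 2 \cdot 1 \left(-103\right)\right) + \frac{1}{31410 + 48862}\right) \left(20590 + 47965\right) = \left(\left(-19 - 206\right) + \frac{1}{80272}\right) 68555 = \left(-225 + \frac{1}{80272}\right) 68555 = \left(- \frac{18061199}{80272}\right) 68555 = - \frac{1238185497445}{80272}$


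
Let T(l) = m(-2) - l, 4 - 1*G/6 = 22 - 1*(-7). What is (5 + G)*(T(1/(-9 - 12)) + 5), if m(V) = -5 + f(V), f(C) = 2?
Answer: -6235/21 ≈ -296.90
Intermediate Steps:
G = -150 (G = 24 - 6*(22 - 1*(-7)) = 24 - 6*(22 + 7) = 24 - 6*29 = 24 - 174 = -150)
m(V) = -3 (m(V) = -5 + 2 = -3)
T(l) = -3 - l
(5 + G)*(T(1/(-9 - 12)) + 5) = (5 - 150)*((-3 - 1/(-9 - 12)) + 5) = -145*((-3 - 1/(-21)) + 5) = -145*((-3 - 1*(-1/21)) + 5) = -145*((-3 + 1/21) + 5) = -145*(-62/21 + 5) = -145*43/21 = -6235/21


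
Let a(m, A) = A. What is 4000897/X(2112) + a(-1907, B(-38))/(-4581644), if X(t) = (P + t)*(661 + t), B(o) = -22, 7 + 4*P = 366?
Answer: 36661640109257/55946021918642 ≈ 0.65530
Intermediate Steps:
P = 359/4 (P = -7/4 + (¼)*366 = -7/4 + 183/2 = 359/4 ≈ 89.750)
X(t) = (661 + t)*(359/4 + t) (X(t) = (359/4 + t)*(661 + t) = (661 + t)*(359/4 + t))
4000897/X(2112) + a(-1907, B(-38))/(-4581644) = 4000897/(237299/4 + 2112² + (3003/4)*2112) - 22/(-4581644) = 4000897/(237299/4 + 4460544 + 1585584) - 22*(-1/4581644) = 4000897/(24421811/4) + 11/2290822 = 4000897*(4/24421811) + 11/2290822 = 16003588/24421811 + 11/2290822 = 36661640109257/55946021918642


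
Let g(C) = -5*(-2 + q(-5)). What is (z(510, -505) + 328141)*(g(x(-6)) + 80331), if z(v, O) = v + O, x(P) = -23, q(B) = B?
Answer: 26371781436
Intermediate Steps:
g(C) = 35 (g(C) = -5*(-2 - 5) = -5*(-7) = 35)
z(v, O) = O + v
(z(510, -505) + 328141)*(g(x(-6)) + 80331) = ((-505 + 510) + 328141)*(35 + 80331) = (5 + 328141)*80366 = 328146*80366 = 26371781436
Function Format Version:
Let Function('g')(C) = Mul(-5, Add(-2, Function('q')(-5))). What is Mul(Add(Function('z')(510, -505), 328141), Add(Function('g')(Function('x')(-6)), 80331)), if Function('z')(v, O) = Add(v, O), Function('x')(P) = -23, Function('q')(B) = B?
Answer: 26371781436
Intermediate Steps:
Function('g')(C) = 35 (Function('g')(C) = Mul(-5, Add(-2, -5)) = Mul(-5, -7) = 35)
Function('z')(v, O) = Add(O, v)
Mul(Add(Function('z')(510, -505), 328141), Add(Function('g')(Function('x')(-6)), 80331)) = Mul(Add(Add(-505, 510), 328141), Add(35, 80331)) = Mul(Add(5, 328141), 80366) = Mul(328146, 80366) = 26371781436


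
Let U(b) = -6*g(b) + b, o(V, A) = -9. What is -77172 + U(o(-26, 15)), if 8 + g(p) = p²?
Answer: -77619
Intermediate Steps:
g(p) = -8 + p²
U(b) = 48 + b - 6*b² (U(b) = -6*(-8 + b²) + b = (48 - 6*b²) + b = 48 + b - 6*b²)
-77172 + U(o(-26, 15)) = -77172 + (48 - 9 - 6*(-9)²) = -77172 + (48 - 9 - 6*81) = -77172 + (48 - 9 - 486) = -77172 - 447 = -77619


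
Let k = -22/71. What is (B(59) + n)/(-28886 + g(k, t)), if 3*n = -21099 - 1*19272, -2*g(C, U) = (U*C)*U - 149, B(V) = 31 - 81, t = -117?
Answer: 1917994/3790075 ≈ 0.50606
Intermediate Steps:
k = -22/71 (k = -22*1/71 = -22/71 ≈ -0.30986)
B(V) = -50
g(C, U) = 149/2 - C*U²/2 (g(C, U) = -((U*C)*U - 149)/2 = -((C*U)*U - 149)/2 = -(C*U² - 149)/2 = -(-149 + C*U²)/2 = 149/2 - C*U²/2)
n = -13457 (n = (-21099 - 1*19272)/3 = (-21099 - 19272)/3 = (⅓)*(-40371) = -13457)
(B(59) + n)/(-28886 + g(k, t)) = (-50 - 13457)/(-28886 + (149/2 - ½*(-22/71)*(-117)²)) = -13507/(-28886 + (149/2 - ½*(-22/71)*13689)) = -13507/(-28886 + (149/2 + 150579/71)) = -13507/(-28886 + 311737/142) = -13507/(-3790075/142) = -13507*(-142/3790075) = 1917994/3790075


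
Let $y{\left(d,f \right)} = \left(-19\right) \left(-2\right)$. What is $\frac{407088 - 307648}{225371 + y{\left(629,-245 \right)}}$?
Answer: $\frac{99440}{225409} \approx 0.44115$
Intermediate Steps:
$y{\left(d,f \right)} = 38$
$\frac{407088 - 307648}{225371 + y{\left(629,-245 \right)}} = \frac{407088 - 307648}{225371 + 38} = \frac{99440}{225409}$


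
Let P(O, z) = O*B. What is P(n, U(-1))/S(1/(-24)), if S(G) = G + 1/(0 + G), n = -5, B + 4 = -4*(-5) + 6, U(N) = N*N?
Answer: 2640/577 ≈ 4.5754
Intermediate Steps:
U(N) = N²
B = 22 (B = -4 + (-4*(-5) + 6) = -4 + (20 + 6) = -4 + 26 = 22)
P(O, z) = 22*O (P(O, z) = O*22 = 22*O)
S(G) = G + 1/G
P(n, U(-1))/S(1/(-24)) = (22*(-5))/(1/(-24) + 1/(1/(-24))) = -110/(-1/24 + 1/(-1/24)) = -110/(-1/24 - 24) = -110/(-577/24) = -110*(-24/577) = 2640/577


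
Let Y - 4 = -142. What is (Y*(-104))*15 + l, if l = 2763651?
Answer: 2978931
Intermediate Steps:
Y = -138 (Y = 4 - 142 = -138)
(Y*(-104))*15 + l = -138*(-104)*15 + 2763651 = 14352*15 + 2763651 = 215280 + 2763651 = 2978931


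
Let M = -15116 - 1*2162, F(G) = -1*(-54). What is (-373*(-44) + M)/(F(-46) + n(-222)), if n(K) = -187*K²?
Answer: 433/4608027 ≈ 9.3966e-5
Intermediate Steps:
F(G) = 54
M = -17278 (M = -15116 - 2162 = -17278)
(-373*(-44) + M)/(F(-46) + n(-222)) = (-373*(-44) - 17278)/(54 - 187*(-222)²) = (16412 - 17278)/(54 - 187*49284) = -866/(54 - 9216108) = -866/(-9216054) = -866*(-1/9216054) = 433/4608027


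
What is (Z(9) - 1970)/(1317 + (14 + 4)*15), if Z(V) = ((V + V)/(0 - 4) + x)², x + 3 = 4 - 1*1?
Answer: -7799/6348 ≈ -1.2286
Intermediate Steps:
x = 0 (x = -3 + (4 - 1*1) = -3 + (4 - 1) = -3 + 3 = 0)
Z(V) = V²/4 (Z(V) = ((V + V)/(0 - 4) + 0)² = ((2*V)/(-4) + 0)² = ((2*V)*(-¼) + 0)² = (-V/2 + 0)² = (-V/2)² = V²/4)
(Z(9) - 1970)/(1317 + (14 + 4)*15) = ((¼)*9² - 1970)/(1317 + (14 + 4)*15) = ((¼)*81 - 1970)/(1317 + 18*15) = (81/4 - 1970)/(1317 + 270) = -7799/4/1587 = -7799/4*1/1587 = -7799/6348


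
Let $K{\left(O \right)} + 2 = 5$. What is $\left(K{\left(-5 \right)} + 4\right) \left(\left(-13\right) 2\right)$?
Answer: $-182$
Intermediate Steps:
$K{\left(O \right)} = 3$ ($K{\left(O \right)} = -2 + 5 = 3$)
$\left(K{\left(-5 \right)} + 4\right) \left(\left(-13\right) 2\right) = \left(3 + 4\right) \left(\left(-13\right) 2\right) = 7 \left(-26\right) = -182$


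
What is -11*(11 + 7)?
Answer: -198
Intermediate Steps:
-11*(11 + 7) = -11*18 = -198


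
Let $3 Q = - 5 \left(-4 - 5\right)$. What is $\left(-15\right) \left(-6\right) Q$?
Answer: $1350$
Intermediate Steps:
$Q = 15$ ($Q = \frac{\left(-5\right) \left(-4 - 5\right)}{3} = \frac{\left(-5\right) \left(-9\right)}{3} = \frac{1}{3} \cdot 45 = 15$)
$\left(-15\right) \left(-6\right) Q = \left(-15\right) \left(-6\right) 15 = 90 \cdot 15 = 1350$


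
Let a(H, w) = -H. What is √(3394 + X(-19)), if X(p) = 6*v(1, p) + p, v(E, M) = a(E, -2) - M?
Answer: 9*√43 ≈ 59.017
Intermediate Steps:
v(E, M) = -E - M
X(p) = -6 - 5*p (X(p) = 6*(-1*1 - p) + p = 6*(-1 - p) + p = (-6 - 6*p) + p = -6 - 5*p)
√(3394 + X(-19)) = √(3394 + (-6 - 5*(-19))) = √(3394 + (-6 + 95)) = √(3394 + 89) = √3483 = 9*√43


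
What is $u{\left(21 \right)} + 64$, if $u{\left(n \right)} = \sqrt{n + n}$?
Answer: $64 + \sqrt{42} \approx 70.481$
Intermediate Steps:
$u{\left(n \right)} = \sqrt{2} \sqrt{n}$ ($u{\left(n \right)} = \sqrt{2 n} = \sqrt{2} \sqrt{n}$)
$u{\left(21 \right)} + 64 = \sqrt{2} \sqrt{21} + 64 = \sqrt{42} + 64 = 64 + \sqrt{42}$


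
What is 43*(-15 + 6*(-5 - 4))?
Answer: -2967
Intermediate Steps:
43*(-15 + 6*(-5 - 4)) = 43*(-15 + 6*(-9)) = 43*(-15 - 54) = 43*(-69) = -2967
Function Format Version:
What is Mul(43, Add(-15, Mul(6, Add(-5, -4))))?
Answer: -2967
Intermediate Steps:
Mul(43, Add(-15, Mul(6, Add(-5, -4)))) = Mul(43, Add(-15, Mul(6, -9))) = Mul(43, Add(-15, -54)) = Mul(43, -69) = -2967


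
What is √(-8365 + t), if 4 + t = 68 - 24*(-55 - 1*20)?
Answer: I*√6501 ≈ 80.629*I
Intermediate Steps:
t = 1864 (t = -4 + (68 - 24*(-55 - 1*20)) = -4 + (68 - 24*(-55 - 20)) = -4 + (68 - 24*(-75)) = -4 + (68 + 1800) = -4 + 1868 = 1864)
√(-8365 + t) = √(-8365 + 1864) = √(-6501) = I*√6501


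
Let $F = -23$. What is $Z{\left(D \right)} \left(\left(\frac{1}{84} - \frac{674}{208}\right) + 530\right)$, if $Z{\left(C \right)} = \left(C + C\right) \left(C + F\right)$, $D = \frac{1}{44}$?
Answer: $- \frac{387708053}{704704} \approx -550.17$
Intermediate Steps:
$D = \frac{1}{44} \approx 0.022727$
$Z{\left(C \right)} = 2 C \left(-23 + C\right)$ ($Z{\left(C \right)} = \left(C + C\right) \left(C - 23\right) = 2 C \left(-23 + C\right)$)
$Z{\left(D \right)} \left(\left(\frac{1}{84} - \frac{674}{208}\right) + 530\right) = 2 \cdot \frac{1}{44} \left(-23 + \frac{1}{44}\right) \left(\left(\frac{1}{84} - \frac{674}{208}\right) + 530\right) = 2 \cdot \frac{1}{44} \left(- \frac{1011}{44}\right) \left(\left(\frac{1}{84} - \frac{337}{104}\right) + 530\right) = - \frac{1011 \left(\left(\frac{1}{84} - \frac{337}{104}\right) + 530\right)}{968} = - \frac{1011 \left(- \frac{7051}{2184} + 530\right)}{968} = \left(- \frac{1011}{968}\right) \frac{1150469}{2184} = - \frac{387708053}{704704}$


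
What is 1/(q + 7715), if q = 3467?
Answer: 1/11182 ≈ 8.9429e-5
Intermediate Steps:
1/(q + 7715) = 1/(3467 + 7715) = 1/11182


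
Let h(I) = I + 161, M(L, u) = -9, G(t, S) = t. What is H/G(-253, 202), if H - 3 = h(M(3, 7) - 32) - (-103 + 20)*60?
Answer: -5103/253 ≈ -20.170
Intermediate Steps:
h(I) = 161 + I
H = 5103 (H = 3 + ((161 + (-9 - 32)) - (-103 + 20)*60) = 3 + ((161 - 41) - (-83)*60) = 3 + (120 - 1*(-4980)) = 3 + (120 + 4980) = 3 + 5100 = 5103)
H/G(-253, 202) = 5103/(-253) = 5103*(-1/253) = -5103/253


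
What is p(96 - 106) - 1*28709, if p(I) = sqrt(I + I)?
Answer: -28709 + 2*I*sqrt(5) ≈ -28709.0 + 4.4721*I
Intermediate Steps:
p(I) = sqrt(2)*sqrt(I) (p(I) = sqrt(2*I) = sqrt(2)*sqrt(I))
p(96 - 106) - 1*28709 = sqrt(2)*sqrt(96 - 106) - 1*28709 = sqrt(2)*sqrt(-10) - 28709 = sqrt(2)*(I*sqrt(10)) - 28709 = 2*I*sqrt(5) - 28709 = -28709 + 2*I*sqrt(5)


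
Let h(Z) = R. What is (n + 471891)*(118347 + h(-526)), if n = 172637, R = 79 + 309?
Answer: 76528032080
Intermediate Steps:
R = 388
h(Z) = 388
(n + 471891)*(118347 + h(-526)) = (172637 + 471891)*(118347 + 388) = 644528*118735 = 76528032080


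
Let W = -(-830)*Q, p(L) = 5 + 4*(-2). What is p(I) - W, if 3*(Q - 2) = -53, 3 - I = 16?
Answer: 39001/3 ≈ 13000.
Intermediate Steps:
I = -13 (I = 3 - 1*16 = 3 - 16 = -13)
Q = -47/3 (Q = 2 + (⅓)*(-53) = 2 - 53/3 = -47/3 ≈ -15.667)
p(L) = -3 (p(L) = 5 - 8 = -3)
W = -39010/3 (W = -(-830)*(-47)/3 = -1*39010/3 = -39010/3 ≈ -13003.)
p(I) - W = -3 - 1*(-39010/3) = -3 + 39010/3 = 39001/3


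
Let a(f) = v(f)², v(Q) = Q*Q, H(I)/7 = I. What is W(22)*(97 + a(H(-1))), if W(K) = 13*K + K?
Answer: 769384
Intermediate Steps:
H(I) = 7*I
v(Q) = Q²
W(K) = 14*K
a(f) = f⁴ (a(f) = (f²)² = f⁴)
W(22)*(97 + a(H(-1))) = (14*22)*(97 + (7*(-1))⁴) = 308*(97 + (-7)⁴) = 308*(97 + 2401) = 308*2498 = 769384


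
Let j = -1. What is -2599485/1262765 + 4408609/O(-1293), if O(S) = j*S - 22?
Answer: 158963805670/45856409 ≈ 3466.6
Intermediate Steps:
O(S) = -22 - S (O(S) = -S - 22 = -22 - S)
-2599485/1262765 + 4408609/O(-1293) = -2599485/1262765 + 4408609/(-22 - 1*(-1293)) = -2599485*1/1262765 + 4408609/(-22 + 1293) = -74271/36079 + 4408609/1271 = 158963805670/45856409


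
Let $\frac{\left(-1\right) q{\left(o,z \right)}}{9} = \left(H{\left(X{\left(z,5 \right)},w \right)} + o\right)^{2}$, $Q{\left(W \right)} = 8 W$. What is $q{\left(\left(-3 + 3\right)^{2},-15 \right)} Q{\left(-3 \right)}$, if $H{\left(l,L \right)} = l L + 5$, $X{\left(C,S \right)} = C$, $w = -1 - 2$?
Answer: $540000$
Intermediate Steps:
$w = -3$
$H{\left(l,L \right)} = 5 + L l$ ($H{\left(l,L \right)} = L l + 5 = 5 + L l$)
$q{\left(o,z \right)} = - 9 \left(5 + o - 3 z\right)^{2}$ ($q{\left(o,z \right)} = - 9 \left(\left(5 - 3 z\right) + o\right)^{2} = - 9 \left(5 + o - 3 z\right)^{2}$)
$q{\left(\left(-3 + 3\right)^{2},-15 \right)} Q{\left(-3 \right)} = - 9 \left(5 + \left(-3 + 3\right)^{2} - -45\right)^{2} \cdot 8 \left(-3\right) = - 9 \left(5 + 0^{2} + 45\right)^{2} \left(-24\right) = - 9 \left(5 + 0 + 45\right)^{2} \left(-24\right) = - 9 \cdot 50^{2} \left(-24\right) = \left(-9\right) 2500 \left(-24\right) = \left(-22500\right) \left(-24\right) = 540000$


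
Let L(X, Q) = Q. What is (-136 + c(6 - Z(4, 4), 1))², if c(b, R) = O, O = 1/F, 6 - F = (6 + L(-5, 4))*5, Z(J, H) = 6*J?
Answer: 35820225/1936 ≈ 18502.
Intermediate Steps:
F = -44 (F = 6 - (6 + 4)*5 = 6 - 10*5 = 6 - 1*50 = 6 - 50 = -44)
O = -1/44 (O = 1/(-44) = -1/44 ≈ -0.022727)
c(b, R) = -1/44
(-136 + c(6 - Z(4, 4), 1))² = (-136 - 1/44)² = (-5985/44)² = 35820225/1936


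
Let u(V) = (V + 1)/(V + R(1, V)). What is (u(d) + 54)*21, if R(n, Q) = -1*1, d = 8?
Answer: 1161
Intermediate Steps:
R(n, Q) = -1
u(V) = (1 + V)/(-1 + V) (u(V) = (V + 1)/(V - 1) = (1 + V)/(-1 + V))
(u(d) + 54)*21 = ((1 + 8)/(-1 + 8) + 54)*21 = (9/7 + 54)*21 = (387/7)*21 = 1161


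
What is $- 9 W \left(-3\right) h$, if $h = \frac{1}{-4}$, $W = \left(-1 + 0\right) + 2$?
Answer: $- \frac{27}{4} \approx -6.75$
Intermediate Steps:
$W = 1$ ($W = -1 + 2 = 1$)
$h = - \frac{1}{4} \approx -0.25$
$- 9 W \left(-3\right) h = \left(-9\right) 1 \left(-3\right) \left(- \frac{1}{4}\right) = \left(-9\right) \left(-3\right) \left(- \frac{1}{4}\right) = 27 \left(- \frac{1}{4}\right) = - \frac{27}{4}$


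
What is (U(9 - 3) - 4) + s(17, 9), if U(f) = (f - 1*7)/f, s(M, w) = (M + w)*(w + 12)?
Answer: 3251/6 ≈ 541.83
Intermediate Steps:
s(M, w) = (12 + w)*(M + w) (s(M, w) = (M + w)*(12 + w) = (12 + w)*(M + w))
U(f) = (-7 + f)/f (U(f) = (f - 7)/f = (-7 + f)/f)
(U(9 - 3) - 4) + s(17, 9) = ((-7 + (9 - 3))/(9 - 3) - 4) + (9**2 + 12*17 + 12*9 + 17*9) = ((-7 + 6)/6 - 4) + (81 + 204 + 108 + 153) = ((1/6)*(-1) - 4) + 546 = (-1/6 - 4) + 546 = -25/6 + 546 = 3251/6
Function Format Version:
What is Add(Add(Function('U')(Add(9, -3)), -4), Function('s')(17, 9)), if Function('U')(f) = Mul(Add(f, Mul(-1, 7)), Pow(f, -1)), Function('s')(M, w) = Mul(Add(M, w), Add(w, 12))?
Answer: Rational(3251, 6) ≈ 541.83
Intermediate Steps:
Function('s')(M, w) = Mul(Add(12, w), Add(M, w)) (Function('s')(M, w) = Mul(Add(M, w), Add(12, w)) = Mul(Add(12, w), Add(M, w)))
Function('U')(f) = Mul(Pow(f, -1), Add(-7, f)) (Function('U')(f) = Mul(Add(f, -7), Pow(f, -1)) = Mul(Add(-7, f), Pow(f, -1)) = Mul(Pow(f, -1), Add(-7, f)))
Add(Add(Function('U')(Add(9, -3)), -4), Function('s')(17, 9)) = Add(Add(Mul(Pow(Add(9, -3), -1), Add(-7, Add(9, -3))), -4), Add(Pow(9, 2), Mul(12, 17), Mul(12, 9), Mul(17, 9))) = Add(Add(Mul(Pow(6, -1), Add(-7, 6)), -4), Add(81, 204, 108, 153)) = Add(Add(Mul(Rational(1, 6), -1), -4), 546) = Add(Add(Rational(-1, 6), -4), 546) = Add(Rational(-25, 6), 546) = Rational(3251, 6)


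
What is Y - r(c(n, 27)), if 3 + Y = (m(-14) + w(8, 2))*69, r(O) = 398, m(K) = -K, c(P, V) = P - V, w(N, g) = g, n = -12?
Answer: 703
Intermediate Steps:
Y = 1101 (Y = -3 + (-1*(-14) + 2)*69 = -3 + (14 + 2)*69 = -3 + 16*69 = -3 + 1104 = 1101)
Y - r(c(n, 27)) = 1101 - 1*398 = 1101 - 398 = 703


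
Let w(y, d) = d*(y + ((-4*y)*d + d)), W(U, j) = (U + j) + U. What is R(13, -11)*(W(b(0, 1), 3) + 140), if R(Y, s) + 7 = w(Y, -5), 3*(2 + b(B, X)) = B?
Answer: -187233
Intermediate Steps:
b(B, X) = -2 + B/3
W(U, j) = j + 2*U
w(y, d) = d*(d + y - 4*d*y) (w(y, d) = d*(y + (-4*d*y + d)) = d*(y + (d - 4*d*y)) = d*(d + y - 4*d*y))
R(Y, s) = 18 - 105*Y (R(Y, s) = -7 - 5*(-5 + Y - 4*(-5)*Y) = -7 - 5*(-5 + Y + 20*Y) = -7 - 5*(-5 + 21*Y) = -7 + (25 - 105*Y) = 18 - 105*Y)
R(13, -11)*(W(b(0, 1), 3) + 140) = (18 - 105*13)*((3 + 2*(-2 + (⅓)*0)) + 140) = (18 - 1365)*((3 + 2*(-2 + 0)) + 140) = -1347*((3 + 2*(-2)) + 140) = -1347*((3 - 4) + 140) = -1347*(-1 + 140) = -1347*139 = -187233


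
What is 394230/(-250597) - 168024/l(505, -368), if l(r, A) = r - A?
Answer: -832362218/4289631 ≈ -194.04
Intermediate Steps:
394230/(-250597) - 168024/l(505, -368) = 394230/(-250597) - 168024/(505 - 1*(-368)) = 394230*(-1/250597) - 168024/(505 + 368) = -23190/14741 - 168024/873 = -23190/14741 - 168024*1/873 = -23190/14741 - 56008/291 = -832362218/4289631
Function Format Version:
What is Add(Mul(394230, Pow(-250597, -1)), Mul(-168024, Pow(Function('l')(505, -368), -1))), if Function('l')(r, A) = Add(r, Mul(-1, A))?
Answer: Rational(-832362218, 4289631) ≈ -194.04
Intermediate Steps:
Add(Mul(394230, Pow(-250597, -1)), Mul(-168024, Pow(Function('l')(505, -368), -1))) = Add(Mul(394230, Pow(-250597, -1)), Mul(-168024, Pow(Add(505, Mul(-1, -368)), -1))) = Add(Mul(394230, Rational(-1, 250597)), Mul(-168024, Pow(Add(505, 368), -1))) = Add(Rational(-23190, 14741), Mul(-168024, Pow(873, -1))) = Add(Rational(-23190, 14741), Mul(-168024, Rational(1, 873))) = Add(Rational(-23190, 14741), Rational(-56008, 291)) = Rational(-832362218, 4289631)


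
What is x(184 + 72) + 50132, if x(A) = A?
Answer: 50388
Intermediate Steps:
x(184 + 72) + 50132 = (184 + 72) + 50132 = 256 + 50132 = 50388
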